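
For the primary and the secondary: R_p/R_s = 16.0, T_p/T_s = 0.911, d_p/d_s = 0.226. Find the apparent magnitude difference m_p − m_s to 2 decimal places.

L_p/L_s = (16.0)²(0.911)⁴ = 176.3.
F_p/F_s = (L_p/L_s)/(d_p/d_s)² = 176.3/0.05108 = 3452.
m_p − m_s = −2.5 log₁₀(3452) = -8.85.

-8.85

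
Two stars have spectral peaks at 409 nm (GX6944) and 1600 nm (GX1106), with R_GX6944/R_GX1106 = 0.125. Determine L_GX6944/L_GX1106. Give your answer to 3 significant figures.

Wien's law gives T ∝ 1/λ_max, so T_GX6944/T_GX1106 = λ_GX1106/λ_GX6944 = 1600/409 = 3.912.
Then L ∝ R²T⁴ gives L_GX6944/L_GX1106 = (0.125)² × (3.912)⁴ = 0.01562 × 234.2 = 3.659.

3.66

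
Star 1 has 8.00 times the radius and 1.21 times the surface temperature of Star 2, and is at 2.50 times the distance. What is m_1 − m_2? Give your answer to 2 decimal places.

L_1/L_2 = (8.00)²(1.21)⁴ = 137.2.
F_1/F_2 = (L_1/L_2)/(d_1/d_2)² = 137.2/6.250 = 21.95.
m_1 − m_2 = −2.5 log₁₀(21.95) = -3.35.

-3.35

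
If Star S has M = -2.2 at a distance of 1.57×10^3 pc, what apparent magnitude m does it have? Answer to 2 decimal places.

m = M + 5 log₁₀(d/10 pc) = -2.2 + 5 log₁₀(1.57×10^3/10)
  = -2.2 + 5 × 2.196 = -2.2 + 10.98 = 8.78.

8.78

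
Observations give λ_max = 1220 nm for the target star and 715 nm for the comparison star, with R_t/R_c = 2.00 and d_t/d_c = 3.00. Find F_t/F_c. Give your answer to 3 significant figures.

0.0524

Wien's law: T_t/T_c = λ_c/λ_t = 715/1220 = 0.5861.
L_t/L_c = (R_t/R_c)²(T_t/T_c)⁴ = (2.00)²(0.5861)⁴ = 0.4719.
F_t/F_c = (L_t/L_c)/(d_t/d_c)² = 0.4719/(3.00)² = 0.05243.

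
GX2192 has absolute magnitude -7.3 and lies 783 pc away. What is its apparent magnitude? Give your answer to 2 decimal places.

2.17

m = M + 5 log₁₀(d/10 pc) = -7.3 + 5 log₁₀(783/10)
  = -7.3 + 5 × 1.894 = -7.3 + 9.47 = 2.17.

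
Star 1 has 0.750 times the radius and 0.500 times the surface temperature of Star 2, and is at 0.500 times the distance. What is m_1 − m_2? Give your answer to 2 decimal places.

2.13

L_1/L_2 = (0.750)²(0.500)⁴ = 0.03516.
F_1/F_2 = (L_1/L_2)/(d_1/d_2)² = 0.03516/0.2500 = 0.1406.
m_1 − m_2 = −2.5 log₁₀(0.1406) = 2.13.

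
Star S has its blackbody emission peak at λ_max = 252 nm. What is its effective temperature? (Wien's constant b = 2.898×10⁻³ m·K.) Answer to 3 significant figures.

T = b/λ_max = 2.898×10⁻³ / (252×10⁻⁹) = 1.150×10^4 K.

1.15×10^4 K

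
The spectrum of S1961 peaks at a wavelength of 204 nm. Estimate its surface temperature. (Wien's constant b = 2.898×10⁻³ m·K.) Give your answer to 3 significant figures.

1.42×10^4 K

T = b/λ_max = 2.898×10⁻³ / (204×10⁻⁹) = 1.421×10^4 K.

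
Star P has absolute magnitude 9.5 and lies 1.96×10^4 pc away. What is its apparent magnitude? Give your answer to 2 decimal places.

25.96

m = M + 5 log₁₀(d/10 pc) = 9.5 + 5 log₁₀(1.96×10^4/10)
  = 9.5 + 5 × 3.292 = 9.5 + 16.46 = 25.96.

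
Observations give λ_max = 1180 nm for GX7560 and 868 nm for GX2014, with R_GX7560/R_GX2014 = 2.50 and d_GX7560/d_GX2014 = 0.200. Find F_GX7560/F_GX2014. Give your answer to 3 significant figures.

Wien's law: T_GX7560/T_GX2014 = λ_GX2014/λ_GX7560 = 868/1180 = 0.7356.
L_GX7560/L_GX2014 = (R_GX7560/R_GX2014)²(T_GX7560/T_GX2014)⁴ = (2.50)²(0.7356)⁴ = 1.830.
F_GX7560/F_GX2014 = (L_GX7560/L_GX2014)/(d_GX7560/d_GX2014)² = 1.830/(0.200)² = 45.75.

45.7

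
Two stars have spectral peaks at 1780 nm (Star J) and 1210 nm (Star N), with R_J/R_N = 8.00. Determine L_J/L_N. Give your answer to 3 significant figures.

Wien's law gives T ∝ 1/λ_max, so T_J/T_N = λ_N/λ_J = 1210/1780 = 0.6798.
Then L ∝ R²T⁴ gives L_J/L_N = (8.00)² × (0.6798)⁴ = 64.00 × 0.2135 = 13.67.

13.7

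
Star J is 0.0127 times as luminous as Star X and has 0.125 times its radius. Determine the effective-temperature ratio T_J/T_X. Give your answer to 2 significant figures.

L ∝ R²T⁴ gives T ∝ (L/R²)^(1/4), so
T_J/T_X = (0.0127 / 0.125²)^(1/4) = (0.8128)^(1/4) = 0.9495.

0.95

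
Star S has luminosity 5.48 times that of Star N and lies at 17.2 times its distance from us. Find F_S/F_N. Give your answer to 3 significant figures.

0.0185

F = L/(4πd²), so F_S/F_N = (L_S/L_N) / (d_S/d_N)²
= 5.48 / (17.2)² = 5.48 / 295.8 = 0.01852.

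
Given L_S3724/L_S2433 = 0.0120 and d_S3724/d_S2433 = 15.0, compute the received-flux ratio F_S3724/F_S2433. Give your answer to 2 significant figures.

F = L/(4πd²), so F_S3724/F_S2433 = (L_S3724/L_S2433) / (d_S3724/d_S2433)²
= 0.0120 / (15.0)² = 0.0120 / 225.0 = 5.333×10^-5.

5.3×10^-5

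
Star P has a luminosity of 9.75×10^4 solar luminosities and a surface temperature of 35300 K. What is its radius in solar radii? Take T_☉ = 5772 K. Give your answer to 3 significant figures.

8.35 solar radii

R/R_☉ = √(L/L_☉) / (T/T_☉)² = √(9.75×10^4) / (6.116)²
       = 312.2 / 37.40 = 8.348.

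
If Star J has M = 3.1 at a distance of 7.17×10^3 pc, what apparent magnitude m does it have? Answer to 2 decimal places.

m = M + 5 log₁₀(d/10 pc) = 3.1 + 5 log₁₀(7.17×10^3/10)
  = 3.1 + 5 × 2.856 = 3.1 + 14.28 = 17.38.

17.38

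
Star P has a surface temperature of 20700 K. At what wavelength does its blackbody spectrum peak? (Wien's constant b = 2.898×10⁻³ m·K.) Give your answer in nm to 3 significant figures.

λ_max = b/T = 2.898×10⁻³ / 20700 = 1.40×10^-7 m = 140.0 nm.

140 nm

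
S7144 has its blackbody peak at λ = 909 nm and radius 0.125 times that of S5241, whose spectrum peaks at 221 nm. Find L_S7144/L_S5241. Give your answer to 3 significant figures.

Wien's law gives T ∝ 1/λ_max, so T_S7144/T_S5241 = λ_S5241/λ_S7144 = 221/909 = 0.2431.
Then L ∝ R²T⁴ gives L_S7144/L_S5241 = (0.125)² × (0.2431)⁴ = 0.01562 × 0.003494 = 5.459×10^-5.

5.46×10^-5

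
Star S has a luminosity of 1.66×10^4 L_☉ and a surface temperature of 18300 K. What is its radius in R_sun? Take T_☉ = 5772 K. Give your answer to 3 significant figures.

R/R_☉ = √(L/L_☉) / (T/T_☉)² = √(1.66×10^4) / (3.170)²
       = 128.8 / 10.05 = 12.82.

12.8 R_sun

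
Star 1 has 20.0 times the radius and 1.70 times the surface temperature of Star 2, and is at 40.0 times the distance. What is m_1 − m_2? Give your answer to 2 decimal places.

-0.80

L_1/L_2 = (20.0)²(1.70)⁴ = 3341.
F_1/F_2 = (L_1/L_2)/(d_1/d_2)² = 3341/1600 = 2.088.
m_1 − m_2 = −2.5 log₁₀(2.088) = -0.80.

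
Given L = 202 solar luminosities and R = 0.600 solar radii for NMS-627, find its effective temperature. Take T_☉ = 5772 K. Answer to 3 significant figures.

T/T_☉ = (L/L_☉)^(1/4) / (R/R_☉)^(1/2)
T = 5772 × (202)^(1/4) / √(0.600) = 5772 × 3.770 / 0.7746 = 2.809×10^4 K.

2.81×10^4 K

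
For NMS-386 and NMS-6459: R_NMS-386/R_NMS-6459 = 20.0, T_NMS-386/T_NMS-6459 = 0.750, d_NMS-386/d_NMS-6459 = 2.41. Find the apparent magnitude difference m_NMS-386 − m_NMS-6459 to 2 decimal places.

L_NMS-386/L_NMS-6459 = (20.0)²(0.750)⁴ = 126.6.
F_NMS-386/F_NMS-6459 = (L_NMS-386/L_NMS-6459)/(d_NMS-386/d_NMS-6459)² = 126.6/5.808 = 21.79.
m_NMS-386 − m_NMS-6459 = −2.5 log₁₀(21.79) = -3.35.

-3.35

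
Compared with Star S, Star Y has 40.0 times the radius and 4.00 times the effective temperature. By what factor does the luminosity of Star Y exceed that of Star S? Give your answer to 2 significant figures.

4.1×10^5

From the Stefan–Boltzmann law, L ∝ R²T⁴, so
L_Y/L_S = (R_Y/R_S)² (T_Y/T_S)⁴ = (40.0)² × (4.00)⁴ = 1600 × 256.0 = 4.096×10^5.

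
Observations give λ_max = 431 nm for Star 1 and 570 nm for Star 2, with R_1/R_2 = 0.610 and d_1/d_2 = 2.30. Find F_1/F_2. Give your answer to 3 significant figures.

Wien's law: T_1/T_2 = λ_2/λ_1 = 570/431 = 1.323.
L_1/L_2 = (R_1/R_2)²(T_1/T_2)⁴ = (0.610)²(1.323)⁴ = 1.138.
F_1/F_2 = (L_1/L_2)/(d_1/d_2)² = 1.138/(2.30)² = 0.2152.

0.215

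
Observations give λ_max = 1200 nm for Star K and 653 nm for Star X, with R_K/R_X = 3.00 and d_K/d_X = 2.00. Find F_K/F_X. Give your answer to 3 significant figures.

Wien's law: T_K/T_X = λ_X/λ_K = 653/1200 = 0.5442.
L_K/L_X = (R_K/R_X)²(T_K/T_X)⁴ = (3.00)²(0.5442)⁴ = 0.7892.
F_K/F_X = (L_K/L_X)/(d_K/d_X)² = 0.7892/(2.00)² = 0.1973.

0.197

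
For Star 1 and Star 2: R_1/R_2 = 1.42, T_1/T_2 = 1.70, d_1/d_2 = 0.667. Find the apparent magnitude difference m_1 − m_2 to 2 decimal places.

-3.95

L_1/L_2 = (1.42)²(1.70)⁴ = 16.84.
F_1/F_2 = (L_1/L_2)/(d_1/d_2)² = 16.84/0.4449 = 37.85.
m_1 − m_2 = −2.5 log₁₀(37.85) = -3.95.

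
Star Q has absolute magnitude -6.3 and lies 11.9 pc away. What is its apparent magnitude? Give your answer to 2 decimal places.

-5.92

m = M + 5 log₁₀(d/10 pc) = -6.3 + 5 log₁₀(11.9/10)
  = -6.3 + 5 × 0.076 = -6.3 + 0.38 = -5.92.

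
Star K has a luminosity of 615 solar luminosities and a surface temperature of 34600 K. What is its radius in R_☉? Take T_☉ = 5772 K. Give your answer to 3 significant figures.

R/R_☉ = √(L/L_☉) / (T/T_☉)² = √(615) / (5.994)²
       = 24.80 / 35.93 = 0.6901.

0.690 R_☉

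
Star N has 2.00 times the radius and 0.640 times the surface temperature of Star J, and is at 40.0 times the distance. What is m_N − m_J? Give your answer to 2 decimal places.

8.44

L_N/L_J = (2.00)²(0.640)⁴ = 0.6711.
F_N/F_J = (L_N/L_J)/(d_N/d_J)² = 0.6711/1600 = 4.194×10^-4.
m_N − m_J = −2.5 log₁₀(4.194×10^-4) = 8.44.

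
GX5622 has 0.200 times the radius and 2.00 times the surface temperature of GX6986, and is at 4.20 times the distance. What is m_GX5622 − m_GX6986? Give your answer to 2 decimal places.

3.60

L_GX5622/L_GX6986 = (0.200)²(2.00)⁴ = 0.6400.
F_GX5622/F_GX6986 = (L_GX5622/L_GX6986)/(d_GX5622/d_GX6986)² = 0.6400/17.64 = 0.03628.
m_GX5622 − m_GX6986 = −2.5 log₁₀(0.03628) = 3.60.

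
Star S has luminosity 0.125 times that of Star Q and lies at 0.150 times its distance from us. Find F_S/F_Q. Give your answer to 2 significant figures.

F = L/(4πd²), so F_S/F_Q = (L_S/L_Q) / (d_S/d_Q)²
= 0.125 / (0.150)² = 0.125 / 0.02250 = 5.556.

5.6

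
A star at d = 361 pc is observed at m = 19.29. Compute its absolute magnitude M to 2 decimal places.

11.50

M = m − 5 log₁₀(d/10 pc) = 19.29 − 5 log₁₀(361/10)
  = 19.29 − 5 × 1.558 = 19.29 − 7.79 = 11.50.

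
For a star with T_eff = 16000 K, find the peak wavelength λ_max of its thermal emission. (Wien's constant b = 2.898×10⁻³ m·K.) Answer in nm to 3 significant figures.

181 nm

λ_max = b/T = 2.898×10⁻³ / 16000 = 1.81×10^-7 m = 181.1 nm.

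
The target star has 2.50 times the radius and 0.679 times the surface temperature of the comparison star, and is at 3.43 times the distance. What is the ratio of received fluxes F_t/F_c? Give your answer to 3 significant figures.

L_t/L_c = (R_t/R_c)²(T_t/T_c)⁴ = (2.50)² × (0.679)⁴ = 1.328.
F_t/F_c = (L_t/L_c)/(d_t/d_c)² = 1.328 / (3.43)² = 0.1129.

0.113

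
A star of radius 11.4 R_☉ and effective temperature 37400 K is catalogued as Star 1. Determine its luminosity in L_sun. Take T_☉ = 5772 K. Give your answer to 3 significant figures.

L/L_☉ = (R/R_☉)² (T/T_☉)⁴ = (11.4)² × (37400/5772)⁴
       = 130.0 × (6.480)⁴ = 130.0 × 1763 = 2.291×10^5.

2.29×10^5 L_sun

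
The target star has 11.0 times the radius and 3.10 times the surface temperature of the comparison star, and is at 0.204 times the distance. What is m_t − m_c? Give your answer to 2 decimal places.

L_t/L_c = (11.0)²(3.10)⁴ = 1.117×10^4.
F_t/F_c = (L_t/L_c)/(d_t/d_c)² = 1.117×10^4/0.04162 = 2.685×10^5.
m_t − m_c = −2.5 log₁₀(2.685×10^5) = -13.57.

-13.57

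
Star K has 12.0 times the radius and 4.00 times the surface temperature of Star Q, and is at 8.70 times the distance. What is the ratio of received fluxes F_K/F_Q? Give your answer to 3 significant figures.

L_K/L_Q = (R_K/R_Q)²(T_K/T_Q)⁴ = (12.0)² × (4.00)⁴ = 3.686×10^4.
F_K/F_Q = (L_K/L_Q)/(d_K/d_Q)² = 3.686×10^4 / (8.70)² = 487.0.

487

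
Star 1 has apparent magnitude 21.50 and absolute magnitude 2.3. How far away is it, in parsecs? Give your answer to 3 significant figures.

6.92×10^4 pc

m − M = 5 log₁₀(d/10 pc)
21.50 − (2.3) = 19.20 = 5 log₁₀(d/10)
d = 10 × 10^(19.20/5) = 10 × 10^3.840 = 6.918×10^4 pc.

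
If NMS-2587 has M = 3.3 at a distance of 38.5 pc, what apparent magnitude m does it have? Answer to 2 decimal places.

6.23

m = M + 5 log₁₀(d/10 pc) = 3.3 + 5 log₁₀(38.5/10)
  = 3.3 + 5 × 0.585 = 3.3 + 2.93 = 6.23.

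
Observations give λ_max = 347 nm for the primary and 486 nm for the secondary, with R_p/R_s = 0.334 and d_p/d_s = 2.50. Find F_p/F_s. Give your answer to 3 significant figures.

Wien's law: T_p/T_s = λ_s/λ_p = 486/347 = 1.401.
L_p/L_s = (R_p/R_s)²(T_p/T_s)⁴ = (0.334)²(1.401)⁴ = 0.4293.
F_p/F_s = (L_p/L_s)/(d_p/d_s)² = 0.4293/(2.50)² = 0.06868.

0.0687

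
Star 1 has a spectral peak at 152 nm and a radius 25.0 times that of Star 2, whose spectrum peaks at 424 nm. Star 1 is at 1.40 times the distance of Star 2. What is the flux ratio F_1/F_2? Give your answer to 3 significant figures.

1.93×10^4

Wien's law: T_1/T_2 = λ_2/λ_1 = 424/152 = 2.789.
L_1/L_2 = (R_1/R_2)²(T_1/T_2)⁴ = (25.0)²(2.789)⁴ = 3.784×10^4.
F_1/F_2 = (L_1/L_2)/(d_1/d_2)² = 3.784×10^4/(1.40)² = 1.931×10^4.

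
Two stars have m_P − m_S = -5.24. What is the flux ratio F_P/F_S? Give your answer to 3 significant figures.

F_P/F_S = 10^(−(m_P − m_S)/2.5) = 10^(5.24/2.5) = 10^2.096 = 124.7.

125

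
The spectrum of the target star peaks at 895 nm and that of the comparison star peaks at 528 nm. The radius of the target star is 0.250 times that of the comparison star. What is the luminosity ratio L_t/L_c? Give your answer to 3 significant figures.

0.00757

Wien's law gives T ∝ 1/λ_max, so T_t/T_c = λ_c/λ_t = 528/895 = 0.5899.
Then L ∝ R²T⁴ gives L_t/L_c = (0.250)² × (0.5899)⁴ = 0.06250 × 0.1211 = 0.007570.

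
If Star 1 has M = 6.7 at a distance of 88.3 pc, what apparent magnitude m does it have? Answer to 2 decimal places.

11.43

m = M + 5 log₁₀(d/10 pc) = 6.7 + 5 log₁₀(88.3/10)
  = 6.7 + 5 × 0.946 = 6.7 + 4.73 = 11.43.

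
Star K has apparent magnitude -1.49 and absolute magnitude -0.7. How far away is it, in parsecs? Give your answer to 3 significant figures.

6.95 pc

m − M = 5 log₁₀(d/10 pc)
-1.49 − (-0.7) = -0.79 = 5 log₁₀(d/10)
d = 10 × 10^(-0.79/5) = 10 × 10^-0.158 = 6.950 pc.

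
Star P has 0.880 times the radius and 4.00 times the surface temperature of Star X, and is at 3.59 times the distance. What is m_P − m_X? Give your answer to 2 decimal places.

L_P/L_X = (0.880)²(4.00)⁴ = 198.2.
F_P/F_X = (L_P/L_X)/(d_P/d_X)² = 198.2/12.89 = 15.38.
m_P − m_X = −2.5 log₁₀(15.38) = -2.97.

-2.97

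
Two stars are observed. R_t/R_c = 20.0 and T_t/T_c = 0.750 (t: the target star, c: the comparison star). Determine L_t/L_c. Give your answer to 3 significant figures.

127

From the Stefan–Boltzmann law, L ∝ R²T⁴, so
L_t/L_c = (R_t/R_c)² (T_t/T_c)⁴ = (20.0)² × (0.750)⁴ = 400.0 × 0.3164 = 126.6.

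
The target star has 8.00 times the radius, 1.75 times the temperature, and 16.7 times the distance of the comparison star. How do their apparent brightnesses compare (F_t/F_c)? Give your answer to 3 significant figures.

L_t/L_c = (R_t/R_c)²(T_t/T_c)⁴ = (8.00)² × (1.75)⁴ = 600.2.
F_t/F_c = (L_t/L_c)/(d_t/d_c)² = 600.2 / (16.7)² = 2.152.

2.15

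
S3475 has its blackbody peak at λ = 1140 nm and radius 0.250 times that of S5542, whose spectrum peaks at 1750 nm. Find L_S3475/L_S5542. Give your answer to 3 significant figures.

Wien's law gives T ∝ 1/λ_max, so T_S3475/T_S5542 = λ_S5542/λ_S3475 = 1750/1140 = 1.535.
Then L ∝ R²T⁴ gives L_S3475/L_S5542 = (0.250)² × (1.535)⁴ = 0.06250 × 5.553 = 0.3471.

0.347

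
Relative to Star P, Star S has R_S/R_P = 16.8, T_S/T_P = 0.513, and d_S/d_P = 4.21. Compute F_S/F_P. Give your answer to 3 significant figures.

1.10

L_S/L_P = (R_S/R_P)²(T_S/T_P)⁴ = (16.8)² × (0.513)⁴ = 19.55.
F_S/F_P = (L_S/L_P)/(d_S/d_P)² = 19.55 / (4.21)² = 1.103.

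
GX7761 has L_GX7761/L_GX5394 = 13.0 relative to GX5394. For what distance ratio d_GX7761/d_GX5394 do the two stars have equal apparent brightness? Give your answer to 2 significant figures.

Equal flux requires L_GX7761/d_GX7761² = L_GX5394/d_GX5394², so d_GX7761/d_GX5394 = √(L_GX7761/L_GX5394)
= √(13.0) = 3.606.

3.6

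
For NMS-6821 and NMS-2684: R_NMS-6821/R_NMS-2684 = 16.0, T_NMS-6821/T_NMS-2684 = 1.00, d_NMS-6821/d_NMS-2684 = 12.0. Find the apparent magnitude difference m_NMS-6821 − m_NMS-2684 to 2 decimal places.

-0.62

L_NMS-6821/L_NMS-2684 = (16.0)²(1.00)⁴ = 256.0.
F_NMS-6821/F_NMS-2684 = (L_NMS-6821/L_NMS-2684)/(d_NMS-6821/d_NMS-2684)² = 256.0/144.0 = 1.778.
m_NMS-6821 − m_NMS-2684 = −2.5 log₁₀(1.778) = -0.62.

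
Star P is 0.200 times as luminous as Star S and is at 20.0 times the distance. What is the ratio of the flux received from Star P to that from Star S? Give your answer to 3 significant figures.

5.00×10^-4

F = L/(4πd²), so F_P/F_S = (L_P/L_S) / (d_P/d_S)²
= 0.200 / (20.0)² = 0.200 / 400.0 = 5.000×10^-4.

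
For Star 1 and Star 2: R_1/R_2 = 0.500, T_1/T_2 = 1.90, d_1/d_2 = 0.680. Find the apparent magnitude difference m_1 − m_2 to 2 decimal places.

-2.12

L_1/L_2 = (0.500)²(1.90)⁴ = 3.258.
F_1/F_2 = (L_1/L_2)/(d_1/d_2)² = 3.258/0.4624 = 7.046.
m_1 − m_2 = −2.5 log₁₀(7.046) = -2.12.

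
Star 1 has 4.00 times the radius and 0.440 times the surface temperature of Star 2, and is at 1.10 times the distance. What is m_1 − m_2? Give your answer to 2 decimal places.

0.76

L_1/L_2 = (4.00)²(0.440)⁴ = 0.5997.
F_1/F_2 = (L_1/L_2)/(d_1/d_2)² = 0.5997/1.210 = 0.4956.
m_1 − m_2 = −2.5 log₁₀(0.4956) = 0.76.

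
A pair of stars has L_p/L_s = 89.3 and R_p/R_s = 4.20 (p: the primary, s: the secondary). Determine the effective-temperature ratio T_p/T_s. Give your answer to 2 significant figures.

1.5

L ∝ R²T⁴ gives T ∝ (L/R²)^(1/4), so
T_p/T_s = (89.3 / 4.20²)^(1/4) = (5.062)^(1/4) = 1.500.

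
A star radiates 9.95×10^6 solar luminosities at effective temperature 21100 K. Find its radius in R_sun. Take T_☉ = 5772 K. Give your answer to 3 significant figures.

236 R_sun

R/R_☉ = √(L/L_☉) / (T/T_☉)² = √(9.95×10^6) / (3.656)²
       = 3154 / 13.36 = 236.0.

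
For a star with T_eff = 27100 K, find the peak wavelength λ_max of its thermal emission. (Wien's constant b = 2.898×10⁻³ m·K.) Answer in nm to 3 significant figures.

λ_max = b/T = 2.898×10⁻³ / 27100 = 1.07×10^-7 m = 106.9 nm.

107 nm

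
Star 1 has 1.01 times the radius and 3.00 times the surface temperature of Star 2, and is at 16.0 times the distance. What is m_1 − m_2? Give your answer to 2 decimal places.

L_1/L_2 = (1.01)²(3.00)⁴ = 82.63.
F_1/F_2 = (L_1/L_2)/(d_1/d_2)² = 82.63/256.0 = 0.3228.
m_1 − m_2 = −2.5 log₁₀(0.3228) = 1.23.

1.23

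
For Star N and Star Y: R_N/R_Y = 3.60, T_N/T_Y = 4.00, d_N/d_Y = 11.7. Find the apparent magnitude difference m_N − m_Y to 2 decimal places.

L_N/L_Y = (3.60)²(4.00)⁴ = 3318.
F_N/F_Y = (L_N/L_Y)/(d_N/d_Y)² = 3318/136.9 = 24.24.
m_N − m_Y = −2.5 log₁₀(24.24) = -3.46.

-3.46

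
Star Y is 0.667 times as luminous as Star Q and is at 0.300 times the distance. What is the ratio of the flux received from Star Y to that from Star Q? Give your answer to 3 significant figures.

F = L/(4πd²), so F_Y/F_Q = (L_Y/L_Q) / (d_Y/d_Q)²
= 0.667 / (0.300)² = 0.667 / 0.09000 = 7.411.

7.41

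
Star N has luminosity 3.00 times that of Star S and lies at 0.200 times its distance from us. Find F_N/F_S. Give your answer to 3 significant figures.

75.0

F = L/(4πd²), so F_N/F_S = (L_N/L_S) / (d_N/d_S)²
= 3.00 / (0.200)² = 3.00 / 0.04000 = 75.00.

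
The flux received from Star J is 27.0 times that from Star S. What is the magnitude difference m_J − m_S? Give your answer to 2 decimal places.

-3.58

m_J − m_S = −2.5 log₁₀(F_J/F_S) = −2.5 log₁₀(27.0) = −2.5 × (1.431) = -3.578.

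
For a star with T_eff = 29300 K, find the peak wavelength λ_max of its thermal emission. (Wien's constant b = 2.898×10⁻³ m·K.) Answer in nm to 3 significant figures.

98.9 nm

λ_max = b/T = 2.898×10⁻³ / 29300 = 9.89×10^-8 m = 98.91 nm.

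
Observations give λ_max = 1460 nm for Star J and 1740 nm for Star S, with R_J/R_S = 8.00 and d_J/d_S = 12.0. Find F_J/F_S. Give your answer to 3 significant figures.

0.897

Wien's law: T_J/T_S = λ_S/λ_J = 1740/1460 = 1.192.
L_J/L_S = (R_J/R_S)²(T_J/T_S)⁴ = (8.00)²(1.192)⁴ = 129.1.
F_J/F_S = (L_J/L_S)/(d_J/d_S)² = 129.1/(12.0)² = 0.8966.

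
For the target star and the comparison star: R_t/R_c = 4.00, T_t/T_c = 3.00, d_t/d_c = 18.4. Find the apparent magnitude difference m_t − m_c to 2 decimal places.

-1.46

L_t/L_c = (4.00)²(3.00)⁴ = 1296.
F_t/F_c = (L_t/L_c)/(d_t/d_c)² = 1296/338.6 = 3.828.
m_t − m_c = −2.5 log₁₀(3.828) = -1.46.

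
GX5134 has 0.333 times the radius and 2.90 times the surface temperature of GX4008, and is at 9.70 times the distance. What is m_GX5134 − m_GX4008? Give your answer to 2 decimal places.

2.70

L_GX5134/L_GX4008 = (0.333)²(2.90)⁴ = 7.843.
F_GX5134/F_GX4008 = (L_GX5134/L_GX4008)/(d_GX5134/d_GX4008)² = 7.843/94.09 = 0.08336.
m_GX5134 − m_GX4008 = −2.5 log₁₀(0.08336) = 2.70.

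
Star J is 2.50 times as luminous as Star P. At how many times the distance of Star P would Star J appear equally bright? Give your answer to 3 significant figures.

1.58

Equal flux requires L_J/d_J² = L_P/d_P², so d_J/d_P = √(L_J/L_P)
= √(2.50) = 1.581.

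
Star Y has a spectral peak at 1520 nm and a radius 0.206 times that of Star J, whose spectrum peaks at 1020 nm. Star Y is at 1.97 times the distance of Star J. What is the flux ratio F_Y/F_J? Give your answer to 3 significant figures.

0.00222

Wien's law: T_Y/T_J = λ_J/λ_Y = 1020/1520 = 0.6711.
L_Y/L_J = (R_Y/R_J)²(T_Y/T_J)⁴ = (0.206)²(0.6711)⁴ = 0.008605.
F_Y/F_J = (L_Y/L_J)/(d_Y/d_J)² = 0.008605/(1.97)² = 0.002217.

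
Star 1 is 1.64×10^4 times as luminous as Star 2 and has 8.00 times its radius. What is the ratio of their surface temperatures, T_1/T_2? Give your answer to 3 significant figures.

4.00

L ∝ R²T⁴ gives T ∝ (L/R²)^(1/4), so
T_1/T_2 = (1.64×10^4 / 8.00²)^(1/4) = (256.2)^(1/4) = 4.001.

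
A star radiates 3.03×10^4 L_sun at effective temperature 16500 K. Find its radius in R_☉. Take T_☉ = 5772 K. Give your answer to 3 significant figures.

R/R_☉ = √(L/L_☉) / (T/T_☉)² = √(3.03×10^4) / (2.859)²
       = 174.1 / 8.172 = 21.30.

21.3 R_☉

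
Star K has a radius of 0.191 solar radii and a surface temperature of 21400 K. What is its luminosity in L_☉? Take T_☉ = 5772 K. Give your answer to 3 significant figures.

6.89 L_☉

L/L_☉ = (R/R_☉)² (T/T_☉)⁴ = (0.191)² × (21400/5772)⁴
       = 0.03648 × (3.708)⁴ = 0.03648 × 189.0 = 6.893.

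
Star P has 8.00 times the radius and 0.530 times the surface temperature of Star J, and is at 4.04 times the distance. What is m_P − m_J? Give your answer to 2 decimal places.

L_P/L_J = (8.00)²(0.530)⁴ = 5.050.
F_P/F_J = (L_P/L_J)/(d_P/d_J)² = 5.050/16.32 = 0.3094.
m_P − m_J = −2.5 log₁₀(0.3094) = 1.27.

1.27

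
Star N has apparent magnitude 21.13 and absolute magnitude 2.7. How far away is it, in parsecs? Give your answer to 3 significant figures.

4.85×10^4 pc

m − M = 5 log₁₀(d/10 pc)
21.13 − (2.7) = 18.43 = 5 log₁₀(d/10)
d = 10 × 10^(18.43/5) = 10 × 10^3.686 = 4.853×10^4 pc.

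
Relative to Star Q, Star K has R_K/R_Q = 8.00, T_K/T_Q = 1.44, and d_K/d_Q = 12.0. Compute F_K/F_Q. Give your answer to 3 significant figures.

L_K/L_Q = (R_K/R_Q)²(T_K/T_Q)⁴ = (8.00)² × (1.44)⁴ = 275.2.
F_K/F_Q = (L_K/L_Q)/(d_K/d_Q)² = 275.2 / (12.0)² = 1.911.

1.91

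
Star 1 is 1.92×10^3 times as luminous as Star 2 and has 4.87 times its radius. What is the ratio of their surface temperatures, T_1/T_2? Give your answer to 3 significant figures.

L ∝ R²T⁴ gives T ∝ (L/R²)^(1/4), so
T_1/T_2 = (1.92×10^3 / 4.87²)^(1/4) = (80.95)^(1/4) = 3.000.

3.00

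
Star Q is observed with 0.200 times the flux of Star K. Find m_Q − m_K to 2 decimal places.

m_Q − m_K = −2.5 log₁₀(F_Q/F_K) = −2.5 log₁₀(0.200) = −2.5 × (-0.699) = 1.747.

1.75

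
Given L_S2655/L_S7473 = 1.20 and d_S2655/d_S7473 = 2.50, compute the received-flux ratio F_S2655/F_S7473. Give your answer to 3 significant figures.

F = L/(4πd²), so F_S2655/F_S7473 = (L_S2655/L_S7473) / (d_S2655/d_S7473)²
= 1.20 / (2.50)² = 1.20 / 6.250 = 0.1920.

0.192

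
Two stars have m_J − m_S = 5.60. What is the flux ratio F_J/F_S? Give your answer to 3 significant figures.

F_J/F_S = 10^(−(m_J − m_S)/2.5) = 10^(-5.60/2.5) = 10^-2.240 = 0.005754.

0.00575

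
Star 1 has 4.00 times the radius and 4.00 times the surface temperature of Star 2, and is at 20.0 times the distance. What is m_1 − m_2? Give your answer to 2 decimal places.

-2.53

L_1/L_2 = (4.00)²(4.00)⁴ = 4096.
F_1/F_2 = (L_1/L_2)/(d_1/d_2)² = 4096/400.0 = 10.24.
m_1 − m_2 = −2.5 log₁₀(10.24) = -2.53.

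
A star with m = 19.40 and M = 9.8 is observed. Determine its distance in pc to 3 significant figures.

m − M = 5 log₁₀(d/10 pc)
19.40 − (9.8) = 9.60 = 5 log₁₀(d/10)
d = 10 × 10^(9.60/5) = 10 × 10^1.920 = 831.8 pc.

832 pc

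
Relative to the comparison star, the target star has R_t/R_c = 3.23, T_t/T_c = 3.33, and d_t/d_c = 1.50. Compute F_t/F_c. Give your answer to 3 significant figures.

L_t/L_c = (R_t/R_c)²(T_t/T_c)⁴ = (3.23)² × (3.33)⁴ = 1283.
F_t/F_c = (L_t/L_c)/(d_t/d_c)² = 1283 / (1.50)² = 570.2.

570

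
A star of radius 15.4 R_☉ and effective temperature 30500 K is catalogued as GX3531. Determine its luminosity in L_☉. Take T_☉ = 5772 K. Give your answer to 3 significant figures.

1.85×10^5 L_☉

L/L_☉ = (R/R_☉)² (T/T_☉)⁴ = (15.4)² × (30500/5772)⁴
       = 237.2 × (5.284)⁴ = 237.2 × 779.6 = 1.849×10^5.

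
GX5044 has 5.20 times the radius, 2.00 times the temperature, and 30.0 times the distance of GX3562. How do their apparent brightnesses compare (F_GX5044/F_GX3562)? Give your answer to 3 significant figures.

L_GX5044/L_GX3562 = (R_GX5044/R_GX3562)²(T_GX5044/T_GX3562)⁴ = (5.20)² × (2.00)⁴ = 432.6.
F_GX5044/F_GX3562 = (L_GX5044/L_GX3562)/(d_GX5044/d_GX3562)² = 432.6 / (30.0)² = 0.4807.

0.481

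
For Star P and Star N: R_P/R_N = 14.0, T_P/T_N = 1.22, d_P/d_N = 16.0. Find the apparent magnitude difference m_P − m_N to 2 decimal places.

L_P/L_N = (14.0)²(1.22)⁴ = 434.2.
F_P/F_N = (L_P/L_N)/(d_P/d_N)² = 434.2/256.0 = 1.696.
m_P − m_N = −2.5 log₁₀(1.696) = -0.57.

-0.57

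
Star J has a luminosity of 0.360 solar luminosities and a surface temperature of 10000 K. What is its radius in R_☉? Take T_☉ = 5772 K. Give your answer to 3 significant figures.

0.200 R_☉

R/R_☉ = √(L/L_☉) / (T/T_☉)² = √(0.360) / (1.733)²
       = 0.6000 / 3.002 = 0.1999.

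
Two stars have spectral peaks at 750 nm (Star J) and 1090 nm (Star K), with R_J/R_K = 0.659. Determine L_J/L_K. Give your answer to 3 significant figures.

Wien's law gives T ∝ 1/λ_max, so T_J/T_K = λ_K/λ_J = 1090/750 = 1.453.
Then L ∝ R²T⁴ gives L_J/L_K = (0.659)² × (1.453)⁴ = 0.4343 × 4.461 = 1.937.

1.94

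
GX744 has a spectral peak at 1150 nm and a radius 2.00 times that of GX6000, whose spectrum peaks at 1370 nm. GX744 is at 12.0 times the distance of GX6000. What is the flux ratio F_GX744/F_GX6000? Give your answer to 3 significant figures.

Wien's law: T_GX744/T_GX6000 = λ_GX6000/λ_GX744 = 1370/1150 = 1.191.
L_GX744/L_GX6000 = (R_GX744/R_GX6000)²(T_GX744/T_GX6000)⁴ = (2.00)²(1.191)⁴ = 8.057.
F_GX744/F_GX6000 = (L_GX744/L_GX6000)/(d_GX744/d_GX6000)² = 8.057/(12.0)² = 0.05595.

0.0559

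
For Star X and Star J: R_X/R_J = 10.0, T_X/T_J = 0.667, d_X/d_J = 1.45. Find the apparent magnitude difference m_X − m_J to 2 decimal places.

L_X/L_J = (10.0)²(0.667)⁴ = 19.79.
F_X/F_J = (L_X/L_J)/(d_X/d_J)² = 19.79/2.103 = 9.414.
m_X − m_J = −2.5 log₁₀(9.414) = -2.43.

-2.43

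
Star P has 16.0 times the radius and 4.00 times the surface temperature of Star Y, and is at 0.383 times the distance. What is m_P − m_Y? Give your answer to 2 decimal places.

L_P/L_Y = (16.0)²(4.00)⁴ = 6.554×10^4.
F_P/F_Y = (L_P/L_Y)/(d_P/d_Y)² = 6.554×10^4/0.1467 = 4.468×10^5.
m_P − m_Y = −2.5 log₁₀(4.468×10^5) = -14.13.

-14.13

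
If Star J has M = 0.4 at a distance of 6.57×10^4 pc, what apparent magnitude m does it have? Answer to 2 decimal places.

m = M + 5 log₁₀(d/10 pc) = 0.4 + 5 log₁₀(6.57×10^4/10)
  = 0.4 + 5 × 3.818 = 0.4 + 19.09 = 19.49.

19.49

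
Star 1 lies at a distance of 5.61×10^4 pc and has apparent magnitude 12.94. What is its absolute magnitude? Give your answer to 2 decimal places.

M = m − 5 log₁₀(d/10 pc) = 12.94 − 5 log₁₀(5.61×10^4/10)
  = 12.94 − 5 × 3.749 = 12.94 − 18.74 = -5.80.

-5.80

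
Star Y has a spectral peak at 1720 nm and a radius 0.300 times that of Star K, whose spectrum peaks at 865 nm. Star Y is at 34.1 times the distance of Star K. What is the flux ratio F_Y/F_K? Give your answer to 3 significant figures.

4.95×10^-6

Wien's law: T_Y/T_K = λ_K/λ_Y = 865/1720 = 0.5029.
L_Y/L_K = (R_Y/R_K)²(T_Y/T_K)⁴ = (0.300)²(0.5029)⁴ = 0.005757.
F_Y/F_K = (L_Y/L_K)/(d_Y/d_K)² = 0.005757/(34.1)² = 4.951×10^-6.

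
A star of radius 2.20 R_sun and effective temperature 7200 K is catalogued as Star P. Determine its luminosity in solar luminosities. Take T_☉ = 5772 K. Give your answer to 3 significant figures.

11.7 solar luminosities

L/L_☉ = (R/R_☉)² (T/T_☉)⁴ = (2.20)² × (7200/5772)⁴
       = 4.840 × (1.247)⁴ = 4.840 × 2.421 = 11.72.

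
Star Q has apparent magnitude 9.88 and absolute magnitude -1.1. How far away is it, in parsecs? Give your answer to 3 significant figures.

1.57×10^3 pc

m − M = 5 log₁₀(d/10 pc)
9.88 − (-1.1) = 10.98 = 5 log₁₀(d/10)
d = 10 × 10^(10.98/5) = 10 × 10^2.196 = 1570 pc.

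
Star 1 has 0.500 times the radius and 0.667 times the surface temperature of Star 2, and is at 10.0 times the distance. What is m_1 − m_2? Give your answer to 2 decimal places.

L_1/L_2 = (0.500)²(0.667)⁴ = 0.04948.
F_1/F_2 = (L_1/L_2)/(d_1/d_2)² = 0.04948/100.0 = 4.948×10^-4.
m_1 − m_2 = −2.5 log₁₀(4.948×10^-4) = 8.26.

8.26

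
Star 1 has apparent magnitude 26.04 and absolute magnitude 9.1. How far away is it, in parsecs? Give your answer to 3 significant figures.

m − M = 5 log₁₀(d/10 pc)
26.04 − (9.1) = 16.94 = 5 log₁₀(d/10)
d = 10 × 10^(16.94/5) = 10 × 10^3.388 = 2.443×10^4 pc.

2.44×10^4 pc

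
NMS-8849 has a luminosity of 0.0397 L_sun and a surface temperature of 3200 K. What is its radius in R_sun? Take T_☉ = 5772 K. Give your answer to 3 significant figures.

0.648 R_sun

R/R_☉ = √(L/L_☉) / (T/T_☉)² = √(0.0397) / (0.5544)²
       = 0.1992 / 0.3074 = 0.6483.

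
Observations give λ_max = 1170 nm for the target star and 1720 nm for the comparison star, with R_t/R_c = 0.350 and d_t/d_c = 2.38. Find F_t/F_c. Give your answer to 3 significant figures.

Wien's law: T_t/T_c = λ_c/λ_t = 1720/1170 = 1.470.
L_t/L_c = (R_t/R_c)²(T_t/T_c)⁴ = (0.350)²(1.470)⁴ = 0.5721.
F_t/F_c = (L_t/L_c)/(d_t/d_c)² = 0.5721/(2.38)² = 0.1010.

0.101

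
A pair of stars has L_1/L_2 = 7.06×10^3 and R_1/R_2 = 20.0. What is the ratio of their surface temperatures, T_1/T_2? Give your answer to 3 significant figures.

2.05

L ∝ R²T⁴ gives T ∝ (L/R²)^(1/4), so
T_1/T_2 = (7.06×10^3 / 20.0²)^(1/4) = (17.65)^(1/4) = 2.050.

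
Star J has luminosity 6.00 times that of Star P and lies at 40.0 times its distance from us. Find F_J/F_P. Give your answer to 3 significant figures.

F = L/(4πd²), so F_J/F_P = (L_J/L_P) / (d_J/d_P)²
= 6.00 / (40.0)² = 6.00 / 1600 = 0.003750.

0.00375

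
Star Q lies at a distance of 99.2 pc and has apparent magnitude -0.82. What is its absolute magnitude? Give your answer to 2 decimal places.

-5.80

M = m − 5 log₁₀(d/10 pc) = -0.82 − 5 log₁₀(99.2/10)
  = -0.82 − 5 × 0.997 = -0.82 − 4.98 = -5.80.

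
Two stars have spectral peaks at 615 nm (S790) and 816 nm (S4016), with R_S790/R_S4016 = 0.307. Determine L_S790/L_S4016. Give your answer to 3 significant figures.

Wien's law gives T ∝ 1/λ_max, so T_S790/T_S4016 = λ_S4016/λ_S790 = 816/615 = 1.327.
Then L ∝ R²T⁴ gives L_S790/L_S4016 = (0.307)² × (1.327)⁴ = 0.09425 × 3.099 = 0.2921.

0.292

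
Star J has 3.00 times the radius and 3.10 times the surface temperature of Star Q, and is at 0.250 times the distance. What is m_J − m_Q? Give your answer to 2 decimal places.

-10.31

L_J/L_Q = (3.00)²(3.10)⁴ = 831.2.
F_J/F_Q = (L_J/L_Q)/(d_J/d_Q)² = 831.2/0.06250 = 1.330×10^4.
m_J − m_Q = −2.5 log₁₀(1.330×10^4) = -10.31.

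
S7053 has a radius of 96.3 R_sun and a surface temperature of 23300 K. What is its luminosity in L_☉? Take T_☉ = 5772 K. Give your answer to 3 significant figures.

L/L_☉ = (R/R_☉)² (T/T_☉)⁴ = (96.3)² × (23300/5772)⁴
       = 9274 × (4.037)⁴ = 9274 × 265.5 = 2.462×10^6.

2.46×10^6 L_☉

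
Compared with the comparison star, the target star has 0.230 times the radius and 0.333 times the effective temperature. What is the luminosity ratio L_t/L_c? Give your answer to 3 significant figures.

From the Stefan–Boltzmann law, L ∝ R²T⁴, so
L_t/L_c = (R_t/R_c)² (T_t/T_c)⁴ = (0.230)² × (0.333)⁴ = 0.05290 × 0.01230 = 6.505×10^-4.

6.50×10^-4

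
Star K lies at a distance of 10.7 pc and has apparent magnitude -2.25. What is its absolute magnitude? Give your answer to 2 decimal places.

M = m − 5 log₁₀(d/10 pc) = -2.25 − 5 log₁₀(10.7/10)
  = -2.25 − 5 × 0.029 = -2.25 − 0.15 = -2.40.

-2.40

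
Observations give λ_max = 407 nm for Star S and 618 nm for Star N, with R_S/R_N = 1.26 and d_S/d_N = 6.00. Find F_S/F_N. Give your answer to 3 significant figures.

0.234

Wien's law: T_S/T_N = λ_N/λ_S = 618/407 = 1.518.
L_S/L_N = (R_S/R_N)²(T_S/T_N)⁴ = (1.26)²(1.518)⁴ = 8.440.
F_S/F_N = (L_S/L_N)/(d_S/d_N)² = 8.440/(6.00)² = 0.2344.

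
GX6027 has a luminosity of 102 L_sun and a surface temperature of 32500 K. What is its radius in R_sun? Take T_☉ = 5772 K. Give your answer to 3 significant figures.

0.319 R_sun

R/R_☉ = √(L/L_☉) / (T/T_☉)² = √(102) / (5.631)²
       = 10.10 / 31.70 = 0.3186.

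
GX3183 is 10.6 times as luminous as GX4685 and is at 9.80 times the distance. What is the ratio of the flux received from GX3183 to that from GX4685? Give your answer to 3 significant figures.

0.110

F = L/(4πd²), so F_GX3183/F_GX4685 = (L_GX3183/L_GX4685) / (d_GX3183/d_GX4685)²
= 10.6 / (9.80)² = 10.6 / 96.04 = 0.1104.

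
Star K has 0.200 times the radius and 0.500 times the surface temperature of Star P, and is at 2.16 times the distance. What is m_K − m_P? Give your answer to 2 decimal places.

L_K/L_P = (0.200)²(0.500)⁴ = 0.002500.
F_K/F_P = (L_K/L_P)/(d_K/d_P)² = 0.002500/4.666 = 5.358×10^-4.
m_K − m_P = −2.5 log₁₀(5.358×10^-4) = 8.18.

8.18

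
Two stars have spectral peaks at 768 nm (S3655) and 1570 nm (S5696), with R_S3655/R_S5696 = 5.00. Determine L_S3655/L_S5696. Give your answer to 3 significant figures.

Wien's law gives T ∝ 1/λ_max, so T_S3655/T_S5696 = λ_S5696/λ_S3655 = 1570/768 = 2.044.
Then L ∝ R²T⁴ gives L_S3655/L_S5696 = (5.00)² × (2.044)⁴ = 25.00 × 17.46 = 436.6.

437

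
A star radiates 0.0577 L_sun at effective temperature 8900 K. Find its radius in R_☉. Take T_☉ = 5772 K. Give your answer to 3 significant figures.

0.101 R_☉

R/R_☉ = √(L/L_☉) / (T/T_☉)² = √(0.0577) / (1.542)²
       = 0.2402 / 2.378 = 0.1010.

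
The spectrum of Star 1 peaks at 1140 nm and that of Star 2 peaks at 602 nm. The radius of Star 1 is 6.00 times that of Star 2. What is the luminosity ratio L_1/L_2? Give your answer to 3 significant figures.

Wien's law gives T ∝ 1/λ_max, so T_1/T_2 = λ_2/λ_1 = 602/1140 = 0.5281.
Then L ∝ R²T⁴ gives L_1/L_2 = (6.00)² × (0.5281)⁴ = 36.00 × 0.07776 = 2.799.

2.80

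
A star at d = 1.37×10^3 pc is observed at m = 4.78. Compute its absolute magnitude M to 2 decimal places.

-5.90

M = m − 5 log₁₀(d/10 pc) = 4.78 − 5 log₁₀(1.37×10^3/10)
  = 4.78 − 5 × 2.137 = 4.78 − 10.68 = -5.90.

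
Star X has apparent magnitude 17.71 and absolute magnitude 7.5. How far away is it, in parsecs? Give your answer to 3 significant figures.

1.10×10^3 pc

m − M = 5 log₁₀(d/10 pc)
17.71 − (7.5) = 10.21 = 5 log₁₀(d/10)
d = 10 × 10^(10.21/5) = 10 × 10^2.042 = 1102 pc.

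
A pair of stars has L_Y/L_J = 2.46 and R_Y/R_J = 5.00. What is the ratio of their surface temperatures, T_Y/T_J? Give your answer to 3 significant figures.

0.560

L ∝ R²T⁴ gives T ∝ (L/R²)^(1/4), so
T_Y/T_J = (2.46 / 5.00²)^(1/4) = (0.09840)^(1/4) = 0.5601.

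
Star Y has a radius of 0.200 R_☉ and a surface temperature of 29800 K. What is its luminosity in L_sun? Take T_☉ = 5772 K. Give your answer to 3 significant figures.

L/L_☉ = (R/R_☉)² (T/T_☉)⁴ = (0.200)² × (29800/5772)⁴
       = 0.04000 × (5.163)⁴ = 0.04000 × 710.5 = 28.42.

28.4 L_sun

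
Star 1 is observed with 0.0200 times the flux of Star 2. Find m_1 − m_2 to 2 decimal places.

4.25

m_1 − m_2 = −2.5 log₁₀(F_1/F_2) = −2.5 log₁₀(0.0200) = −2.5 × (-1.699) = 4.247.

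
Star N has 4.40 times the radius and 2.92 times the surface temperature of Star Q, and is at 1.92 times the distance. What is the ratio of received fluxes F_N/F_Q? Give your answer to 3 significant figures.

382

L_N/L_Q = (R_N/R_Q)²(T_N/T_Q)⁴ = (4.40)² × (2.92)⁴ = 1407.
F_N/F_Q = (L_N/L_Q)/(d_N/d_Q)² = 1407 / (1.92)² = 381.8.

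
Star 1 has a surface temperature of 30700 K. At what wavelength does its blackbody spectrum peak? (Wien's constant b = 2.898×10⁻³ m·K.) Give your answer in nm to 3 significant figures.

λ_max = b/T = 2.898×10⁻³ / 30700 = 9.44×10^-8 m = 94.40 nm.

94.4 nm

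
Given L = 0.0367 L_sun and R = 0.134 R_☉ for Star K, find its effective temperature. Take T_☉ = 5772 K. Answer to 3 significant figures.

T/T_☉ = (L/L_☉)^(1/4) / (R/R_☉)^(1/2)
T = 5772 × (0.0367)^(1/4) / √(0.134) = 5772 × 0.4377 / 0.3661 = 6901 K.

6.90×10^3 K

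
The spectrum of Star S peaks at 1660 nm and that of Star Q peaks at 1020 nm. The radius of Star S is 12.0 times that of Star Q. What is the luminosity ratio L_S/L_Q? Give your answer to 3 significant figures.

Wien's law gives T ∝ 1/λ_max, so T_S/T_Q = λ_Q/λ_S = 1020/1660 = 0.6145.
Then L ∝ R²T⁴ gives L_S/L_Q = (12.0)² × (0.6145)⁴ = 144.0 × 0.1426 = 20.53.

20.5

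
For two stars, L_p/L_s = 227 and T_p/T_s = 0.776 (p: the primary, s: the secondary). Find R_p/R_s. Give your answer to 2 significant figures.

25

L ∝ R²T⁴ gives R ∝ √L / T², so
R_p/R_s = √(227) / (0.776)² = 15.07 / 0.6022 = 25.02.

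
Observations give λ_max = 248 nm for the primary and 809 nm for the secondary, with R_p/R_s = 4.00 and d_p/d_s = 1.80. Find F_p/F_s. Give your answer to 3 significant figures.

559

Wien's law: T_p/T_s = λ_s/λ_p = 809/248 = 3.262.
L_p/L_s = (R_p/R_s)²(T_p/T_s)⁴ = (4.00)²(3.262)⁴ = 1812.
F_p/F_s = (L_p/L_s)/(d_p/d_s)² = 1812/(1.80)² = 559.2.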